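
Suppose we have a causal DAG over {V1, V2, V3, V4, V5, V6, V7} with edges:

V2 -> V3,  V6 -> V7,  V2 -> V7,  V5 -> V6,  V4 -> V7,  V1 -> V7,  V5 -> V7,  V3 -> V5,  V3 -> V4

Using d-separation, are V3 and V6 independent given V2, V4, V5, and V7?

We examine all 6 paths between V3 and V6:
  1. V3 ← V2 → V7 ← V5 → V6 — V2:fork[blocks]; V7:collider[open]; V5:fork[blocks] ⇒ blocked
  2. V3 ← V2 → V7 ← V6 — V2:fork[blocks]; V7:collider[open] ⇒ blocked
  3. V3 → V5 → V7 ← V6 — V5:chain[blocks]; V7:collider[open] ⇒ blocked
  4. V3 → V5 → V6 — V5:chain[blocks] ⇒ blocked
  5. V3 → V4 → V7 ← V5 → V6 — V4:chain[blocks]; V7:collider[open]; V5:fork[blocks] ⇒ blocked
  6. V3 → V4 → V7 ← V6 — V4:chain[blocks]; V7:collider[open] ⇒ blocked
Every path is blocked, so V3 and V6 are d-separated given {V2, V4, V5, V7}.

Yes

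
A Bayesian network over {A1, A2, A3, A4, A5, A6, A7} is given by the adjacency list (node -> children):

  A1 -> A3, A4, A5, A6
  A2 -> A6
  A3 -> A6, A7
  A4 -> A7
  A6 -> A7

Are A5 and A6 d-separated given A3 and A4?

No

5 paths connect A5 and A6; each must be blocked for d-separation to hold:
Path 1: A5 ← A1 → A3 → A7 ← A6
  A3 is a chain here and A3 is conditioned on, so the path is blocked at A3.
Path 2: A5 ← A1 → A3 → A6
  A3 is a chain here and A3 is conditioned on, so the path is blocked at A3.
Path 3: A5 ← A1 → A6
  A1 is a fork and A1 is not conditioned on — no node blocks this path, so it is active.
Path 4: A5 ← A1 → A4 → A7 ← A3 → A6
  A4 is a chain here and A4 is conditioned on, so the path is blocked at A4.
Path 5: A5 ← A1 → A4 → A7 ← A6
  A4 is a chain here and A4 is conditioned on, so the path is blocked at A4.
At least one path is unblocked, so d-separation fails.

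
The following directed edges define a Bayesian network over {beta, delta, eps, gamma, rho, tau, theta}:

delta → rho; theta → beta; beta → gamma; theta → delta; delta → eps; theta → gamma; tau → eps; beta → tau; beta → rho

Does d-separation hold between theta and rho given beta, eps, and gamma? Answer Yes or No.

No

Enumerating the 6 paths from theta to rho and testing each for blocking by {beta, eps, gamma}:
  1. theta → delta → eps ← tau ← beta → rho — delta:chain[open]; eps:collider[open]; tau:chain[open]; beta:fork[blocks] ⇒ blocked
  2. theta → delta → rho — delta:chain[open] ⇒ active
  3. theta → gamma ← beta → tau → eps ← delta → rho — gamma:collider[open]; beta:fork[blocks]; tau:chain[open]; eps:collider[open]; delta:fork[open] ⇒ blocked
  4. theta → gamma ← beta → rho — gamma:collider[open]; beta:fork[blocks] ⇒ blocked
  5. theta → beta → tau → eps ← delta → rho — beta:chain[blocks]; tau:chain[open]; eps:collider[open]; delta:fork[open] ⇒ blocked
  6. theta → beta → rho — beta:chain[blocks] ⇒ blocked
Since the path theta → delta → rho is active, theta and rho are not d-separated given {beta, eps, gamma}.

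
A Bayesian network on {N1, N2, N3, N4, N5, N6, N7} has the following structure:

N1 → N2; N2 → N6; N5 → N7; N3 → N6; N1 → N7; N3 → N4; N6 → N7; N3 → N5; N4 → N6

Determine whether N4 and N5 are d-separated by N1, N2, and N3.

Yes

There are 6 undirected paths between N4 and N5; checking each against the conditioning set {N1, N2, N3}:
Path 1: N4 ← N3 → N6 → N7 ← N5
  N3 is a fork here and N3 is conditioned on, so the path is blocked at N3.
Path 2: N4 ← N3 → N6 ← N2 ← N1 → N7 ← N5
  N3 is a fork here and N3 is conditioned on, so the path is blocked at N3.
Path 3: N4 ← N3 → N5
  N3 is a fork here and N3 is conditioned on, so the path is blocked at N3.
Path 4: N4 → N6 ← N3 → N5
  N6 is a collider here and neither N6 nor any of its descendants is conditioned on, so the collider stays closed — the path is blocked at N6.
Path 5: N4 → N6 → N7 ← N5
  N7 is a collider here and neither N7 nor any of its descendants is conditioned on, so the collider stays closed — the path is blocked at N7.
Path 6: N4 → N6 ← N2 ← N1 → N7 ← N5
  N6 is a collider here and neither N6 nor any of its descendants is conditioned on, so the collider stays closed — the path is blocked at N6.
Since every path is blocked, d-separation holds.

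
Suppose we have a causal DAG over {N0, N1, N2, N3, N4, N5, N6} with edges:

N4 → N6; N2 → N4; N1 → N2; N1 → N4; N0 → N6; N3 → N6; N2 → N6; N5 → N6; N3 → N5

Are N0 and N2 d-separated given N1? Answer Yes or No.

Enumerating the 3 paths from N0 to N2 and testing each for blocking by {N1}:
  1. N0 → N6 ← N2 — N6:collider[blocks] ⇒ blocked
  2. N0 → N6 ← N4 ← N1 → N2 — N6:collider[blocks]; N4:chain[open]; N1:fork[blocks] ⇒ blocked
  3. N0 → N6 ← N4 ← N2 — N6:collider[blocks]; N4:chain[open] ⇒ blocked
Every path is blocked, so N0 and N2 are d-separated given {N1}.

Yes — N0 and N2 are d-separated given {N1}.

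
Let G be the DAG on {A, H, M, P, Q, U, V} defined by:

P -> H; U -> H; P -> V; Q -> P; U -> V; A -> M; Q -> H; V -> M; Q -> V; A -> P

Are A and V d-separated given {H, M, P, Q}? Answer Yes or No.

We examine all 6 paths between A and V:
Path 1: A → M ← V
  M is a collider and M is conditioned on, which opens it — no node blocks this path, so it is active.
Path 2: A → P ← Q → H ← U → V
  Q is a fork here and Q is conditioned on, so the path is blocked at Q.
Path 3: A → P ← Q → V
  Q is a fork here and Q is conditioned on, so the path is blocked at Q.
Path 4: A → P → H ← U → V
  P is a chain here and P is conditioned on, so the path is blocked at P.
Path 5: A → P → H ← Q → V
  P is a chain here and P is conditioned on, so the path is blocked at P.
Path 6: A → P → V
  P is a chain here and P is conditioned on, so the path is blocked at P.
At least one path is unblocked, so d-separation fails.

No — A and V are not d-separated given {H, M, P, Q}.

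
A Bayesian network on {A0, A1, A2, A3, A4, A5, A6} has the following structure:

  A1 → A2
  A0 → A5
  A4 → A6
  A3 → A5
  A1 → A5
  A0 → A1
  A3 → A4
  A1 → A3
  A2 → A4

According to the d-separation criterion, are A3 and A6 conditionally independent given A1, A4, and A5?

Yes

4 paths connect A3 and A6; each must be blocked for d-separation to hold:
Path 1: A3 → A5 ← A1 → A2 → A4 → A6
  A1 is a fork here and A1 is conditioned on, so the path is blocked at A1.
Path 2: A3 → A5 ← A0 → A1 → A2 → A4 → A6
  A1 is a chain here and A1 is conditioned on, so the path is blocked at A1.
Path 3: A3 → A4 → A6
  A4 is a chain here and A4 is conditioned on, so the path is blocked at A4.
Path 4: A3 ← A1 → A2 → A4 → A6
  A1 is a fork here and A1 is conditioned on, so the path is blocked at A1.
Every path is blocked, so A3 and A6 are d-separated given {A1, A4, A5}.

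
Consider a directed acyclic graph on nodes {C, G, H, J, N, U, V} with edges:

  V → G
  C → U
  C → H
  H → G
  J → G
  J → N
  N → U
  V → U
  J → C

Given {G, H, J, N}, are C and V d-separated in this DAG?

There are 6 undirected paths between C and V; checking each against the conditioning set {G, H, J, N}:
  1. C → U ← V — U:collider[blocks] ⇒ blocked
  2. C → U ← N ← J → G ← V — U:collider[blocks]; N:chain[blocks]; J:fork[blocks]; G:collider[open] ⇒ blocked
  3. C ← J → G ← V — J:fork[blocks]; G:collider[open] ⇒ blocked
  4. C ← J → N → U ← V — J:fork[blocks]; N:chain[blocks]; U:collider[blocks] ⇒ blocked
  5. C → H → G ← V — H:chain[blocks]; G:collider[open] ⇒ blocked
  6. C → H → G ← J → N → U ← V — H:chain[blocks]; G:collider[open]; J:fork[blocks]; N:chain[blocks]; U:collider[blocks] ⇒ blocked
Every path is blocked, so C and V are d-separated given {G, H, J, N}.

Yes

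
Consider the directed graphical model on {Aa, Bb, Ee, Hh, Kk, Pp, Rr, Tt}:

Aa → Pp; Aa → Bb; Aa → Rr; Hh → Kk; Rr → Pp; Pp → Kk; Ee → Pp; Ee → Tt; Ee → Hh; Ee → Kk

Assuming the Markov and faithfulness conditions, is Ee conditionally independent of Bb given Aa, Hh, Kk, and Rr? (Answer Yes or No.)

Yes

6 paths connect Ee and Bb; each must be blocked for d-separation to hold:
  1. Ee → Kk ← Pp ← Rr ← Aa → Bb — Kk:collider[open]; Pp:chain[open]; Rr:chain[blocks]; Aa:fork[blocks] ⇒ blocked
  2. Ee → Kk ← Pp ← Aa → Bb — Kk:collider[open]; Pp:chain[open]; Aa:fork[blocks] ⇒ blocked
  3. Ee → Pp ← Rr ← Aa → Bb — Pp:collider[open]; Rr:chain[blocks]; Aa:fork[blocks] ⇒ blocked
  4. Ee → Pp ← Aa → Bb — Pp:collider[open]; Aa:fork[blocks] ⇒ blocked
  5. Ee → Hh → Kk ← Pp ← Rr ← Aa → Bb — Hh:chain[blocks]; Kk:collider[open]; Pp:chain[open]; Rr:chain[blocks]; Aa:fork[blocks] ⇒ blocked
  6. Ee → Hh → Kk ← Pp ← Aa → Bb — Hh:chain[blocks]; Kk:collider[open]; Pp:chain[open]; Aa:fork[blocks] ⇒ blocked
All paths are blocked; Ee ⊥ Bb | {Aa, Hh, Kk, Rr} holds.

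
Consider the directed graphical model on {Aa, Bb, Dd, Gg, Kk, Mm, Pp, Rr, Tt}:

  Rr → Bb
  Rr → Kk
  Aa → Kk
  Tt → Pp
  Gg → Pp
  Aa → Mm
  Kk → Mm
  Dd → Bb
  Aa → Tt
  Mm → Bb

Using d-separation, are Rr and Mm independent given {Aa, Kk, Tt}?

We examine all 3 paths between Rr and Mm:
Path 1: Rr → Kk → Mm
  Kk is a chain here and Kk is conditioned on, so the path is blocked at Kk.
Path 2: Rr → Kk ← Aa → Mm
  Aa is a fork here and Aa is conditioned on, so the path is blocked at Aa.
Path 3: Rr → Bb ← Mm
  Bb is a collider here and neither Bb nor any of its descendants is conditioned on, so the collider stays closed — the path is blocked at Bb.
Every path is blocked, so Rr and Mm are d-separated given {Aa, Kk, Tt}.

Yes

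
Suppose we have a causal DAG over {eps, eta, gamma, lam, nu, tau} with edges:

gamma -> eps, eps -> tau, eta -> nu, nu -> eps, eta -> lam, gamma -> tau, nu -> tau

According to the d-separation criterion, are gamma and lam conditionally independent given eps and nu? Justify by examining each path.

Yes

4 paths connect gamma and lam; each must be blocked for d-separation to hold:
Path 1: gamma → eps ← nu ← eta → lam
  nu is a chain here and nu is conditioned on, so the path is blocked at nu.
Path 2: gamma → eps → tau ← nu ← eta → lam
  eps is a chain here and eps is conditioned on, so the path is blocked at eps.
Path 3: gamma → tau ← eps ← nu ← eta → lam
  tau is a collider here and neither tau nor any of its descendants is conditioned on, so the collider stays closed — the path is blocked at tau.
Path 4: gamma → tau ← nu ← eta → lam
  tau is a collider here and neither tau nor any of its descendants is conditioned on, so the collider stays closed — the path is blocked at tau.
All paths are blocked; gamma ⊥ lam | {eps, nu} holds.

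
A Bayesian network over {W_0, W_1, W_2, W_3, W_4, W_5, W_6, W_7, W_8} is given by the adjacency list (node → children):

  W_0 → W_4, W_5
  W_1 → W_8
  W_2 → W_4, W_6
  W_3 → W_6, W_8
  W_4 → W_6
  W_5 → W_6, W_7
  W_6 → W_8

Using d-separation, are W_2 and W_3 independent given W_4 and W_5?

There are 6 undirected paths between W_2 and W_3; checking each against the conditioning set {W_4, W_5}:
Path 1: W_2 → W_6 → W_8 ← W_3
  W_8 is a collider here and neither W_8 nor any of its descendants is conditioned on, so the collider stays closed — the path is blocked at W_8.
Path 2: W_2 → W_6 ← W_3
  W_6 is a collider here and neither W_6 nor any of its descendants is conditioned on, so the collider stays closed — the path is blocked at W_6.
Path 3: W_2 → W_4 ← W_0 → W_5 → W_6 → W_8 ← W_3
  W_5 is a chain here and W_5 is conditioned on, so the path is blocked at W_5.
Path 4: W_2 → W_4 ← W_0 → W_5 → W_6 ← W_3
  W_5 is a chain here and W_5 is conditioned on, so the path is blocked at W_5.
Path 5: W_2 → W_4 → W_6 → W_8 ← W_3
  W_4 is a chain here and W_4 is conditioned on, so the path is blocked at W_4.
Path 6: W_2 → W_4 → W_6 ← W_3
  W_4 is a chain here and W_4 is conditioned on, so the path is blocked at W_4.
Since every path is blocked, d-separation holds.

Yes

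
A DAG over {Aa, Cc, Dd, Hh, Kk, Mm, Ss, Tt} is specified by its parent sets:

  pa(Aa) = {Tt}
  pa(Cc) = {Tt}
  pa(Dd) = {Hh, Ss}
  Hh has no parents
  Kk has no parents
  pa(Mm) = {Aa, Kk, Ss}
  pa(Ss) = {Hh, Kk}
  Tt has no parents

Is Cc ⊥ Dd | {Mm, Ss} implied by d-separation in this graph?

No — Cc and Dd are not d-separated given {Mm, Ss}.

There are 4 undirected paths between Cc and Dd; checking each against the conditioning set {Mm, Ss}:
Path 1: Cc ← Tt → Aa → Mm ← Ss ← Hh → Dd
  Ss is a chain here and Ss is conditioned on, so the path is blocked at Ss.
Path 2: Cc ← Tt → Aa → Mm ← Ss → Dd
  Ss is a fork here and Ss is conditioned on, so the path is blocked at Ss.
Path 3: Cc ← Tt → Aa → Mm ← Kk → Ss ← Hh → Dd
  Tt is a fork and Tt is not conditioned on; Aa is a chain and Aa is not conditioned on; Mm is a collider and Mm is conditioned on, which opens it; Kk is a fork and Kk is not conditioned on; Ss is a collider and Ss is conditioned on, which opens it; Hh is a fork and Hh is not conditioned on — no node blocks this path, so it is active.
Path 4: Cc ← Tt → Aa → Mm ← Kk → Ss → Dd
  Ss is a chain here and Ss is conditioned on, so the path is blocked at Ss.
Because an active path exists, Cc and Dd are not d-separated.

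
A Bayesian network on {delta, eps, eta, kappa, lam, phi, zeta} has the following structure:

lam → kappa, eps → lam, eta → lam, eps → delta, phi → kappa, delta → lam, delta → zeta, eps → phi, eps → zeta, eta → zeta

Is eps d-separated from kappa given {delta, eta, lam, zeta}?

6 paths connect eps and kappa; each must be blocked for d-separation to hold:
Path 1: eps → phi → kappa
  phi is a chain and phi is not conditioned on — no node blocks this path, so it is active.
Path 2: eps → zeta ← eta → lam → kappa
  eta is a fork here and eta is conditioned on, so the path is blocked at eta.
Path 3: eps → zeta ← delta → lam → kappa
  delta is a fork here and delta is conditioned on, so the path is blocked at delta.
Path 4: eps → delta → zeta ← eta → lam → kappa
  delta is a chain here and delta is conditioned on, so the path is blocked at delta.
Path 5: eps → delta → lam → kappa
  delta is a chain here and delta is conditioned on, so the path is blocked at delta.
Path 6: eps → lam → kappa
  lam is a chain here and lam is conditioned on, so the path is blocked at lam.
At least one path is unblocked, so d-separation fails.

No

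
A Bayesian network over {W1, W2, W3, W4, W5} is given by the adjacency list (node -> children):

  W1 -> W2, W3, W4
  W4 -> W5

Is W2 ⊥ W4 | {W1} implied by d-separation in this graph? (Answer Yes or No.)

The only undirected path from W2 to W4 is:
Path 1: W2 ← W1 → W4
  W1 is a fork here and W1 is conditioned on, so the path is blocked at W1.
All paths are blocked; W2 ⊥ W4 | {W1} holds.

Yes — W2 and W4 are d-separated given {W1}.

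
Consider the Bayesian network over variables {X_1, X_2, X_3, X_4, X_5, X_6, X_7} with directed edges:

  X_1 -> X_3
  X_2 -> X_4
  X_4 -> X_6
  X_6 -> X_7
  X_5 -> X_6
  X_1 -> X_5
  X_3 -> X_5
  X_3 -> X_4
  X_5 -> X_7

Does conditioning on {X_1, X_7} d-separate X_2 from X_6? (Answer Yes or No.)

No

We examine all 5 paths between X_2 and X_6:
Path 1: X_2 → X_4 ← X_3 ← X_1 → X_5 → X_6
  X_1 is a fork here and X_1 is conditioned on, so the path is blocked at X_1.
Path 2: X_2 → X_4 ← X_3 ← X_1 → X_5 → X_7 ← X_6
  X_1 is a fork here and X_1 is conditioned on, so the path is blocked at X_1.
Path 3: X_2 → X_4 ← X_3 → X_5 → X_6
  X_4 is a collider and its descendant X_7 is conditioned on, which opens it; X_3 is a fork and X_3 is not conditioned on; X_5 is a chain and X_5 is not conditioned on — no node blocks this path, so it is active.
Path 4: X_2 → X_4 ← X_3 → X_5 → X_7 ← X_6
  X_4 is a collider and its descendant X_7 is conditioned on, which opens it; X_3 is a fork and X_3 is not conditioned on; X_5 is a chain and X_5 is not conditioned on; X_7 is a collider and X_7 is conditioned on, which opens it — no node blocks this path, so it is active.
Path 5: X_2 → X_4 → X_6
  X_4 is a chain and X_4 is not conditioned on — no node blocks this path, so it is active.
Because an active path exists, X_2 and X_6 are not d-separated.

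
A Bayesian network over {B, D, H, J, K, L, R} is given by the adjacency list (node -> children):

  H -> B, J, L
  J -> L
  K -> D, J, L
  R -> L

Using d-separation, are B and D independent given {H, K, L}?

There are 4 undirected paths between B and D; checking each against the conditioning set {H, K, L}:
Path 1: B ← H → L ← J ← K → D
  H is a fork here and H is conditioned on, so the path is blocked at H.
Path 2: B ← H → L ← K → D
  H is a fork here and H is conditioned on, so the path is blocked at H.
Path 3: B ← H → J → L ← K → D
  H is a fork here and H is conditioned on, so the path is blocked at H.
Path 4: B ← H → J ← K → D
  H is a fork here and H is conditioned on, so the path is blocked at H.
All paths are blocked; B ⊥ D | {H, K, L} holds.

Yes — B and D are d-separated given {H, K, L}.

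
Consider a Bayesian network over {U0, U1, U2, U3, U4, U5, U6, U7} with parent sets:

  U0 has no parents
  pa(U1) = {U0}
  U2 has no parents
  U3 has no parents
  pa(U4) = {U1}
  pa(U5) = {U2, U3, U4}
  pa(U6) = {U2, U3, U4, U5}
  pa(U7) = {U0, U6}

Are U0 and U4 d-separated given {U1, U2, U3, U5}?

We examine all 5 paths between U0 and U4:
  1. U0 → U7 ← U6 ← U3 → U5 ← U4 — U7:collider[blocks]; U6:chain[open]; U3:fork[blocks]; U5:collider[open] ⇒ blocked
  2. U0 → U7 ← U6 ← U5 ← U4 — U7:collider[blocks]; U6:chain[open]; U5:chain[blocks] ⇒ blocked
  3. U0 → U7 ← U6 ← U2 → U5 ← U4 — U7:collider[blocks]; U6:chain[open]; U2:fork[blocks]; U5:collider[open] ⇒ blocked
  4. U0 → U7 ← U6 ← U4 — U7:collider[blocks]; U6:chain[open] ⇒ blocked
  5. U0 → U1 → U4 — U1:chain[blocks] ⇒ blocked
Every path is blocked, so U0 and U4 are d-separated given {U1, U2, U3, U5}.

Yes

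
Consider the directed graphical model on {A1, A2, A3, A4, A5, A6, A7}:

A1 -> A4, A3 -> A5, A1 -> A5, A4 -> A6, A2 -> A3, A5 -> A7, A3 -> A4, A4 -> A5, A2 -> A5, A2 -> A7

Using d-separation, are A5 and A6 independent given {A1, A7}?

We examine all 5 paths between A5 and A6:
  1. A5 → A7 ← A2 → A3 → A4 → A6 — A7:collider[open]; A2:fork[open]; A3:chain[open]; A4:chain[open] ⇒ active
  2. A5 ← A3 → A4 → A6 — A3:fork[open]; A4:chain[open] ⇒ active
  3. A5 ← A4 → A6 — A4:fork[open] ⇒ active
  4. A5 ← A1 → A4 → A6 — A1:fork[blocks]; A4:chain[open] ⇒ blocked
  5. A5 ← A2 → A3 → A4 → A6 — A2:fork[open]; A3:chain[open]; A4:chain[open] ⇒ active
Because an active path exists, A5 and A6 are not d-separated.

No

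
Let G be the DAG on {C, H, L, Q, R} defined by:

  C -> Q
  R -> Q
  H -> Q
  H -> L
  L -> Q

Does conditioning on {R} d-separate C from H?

Yes

We examine all 2 paths between C and H:
Path 1: C → Q ← H
  Q is a collider here and neither Q nor any of its descendants is conditioned on, so the collider stays closed — the path is blocked at Q.
Path 2: C → Q ← L ← H
  Q is a collider here and neither Q nor any of its descendants is conditioned on, so the collider stays closed — the path is blocked at Q.
Every path is blocked, so C and H are d-separated given {R}.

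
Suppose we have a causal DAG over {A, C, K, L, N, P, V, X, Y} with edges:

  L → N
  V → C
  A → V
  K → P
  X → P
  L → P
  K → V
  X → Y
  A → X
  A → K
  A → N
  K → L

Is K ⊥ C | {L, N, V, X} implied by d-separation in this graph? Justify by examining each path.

We examine all 6 paths between K and C:
Path 1: K ← A → V → C
  V is a chain here and V is conditioned on, so the path is blocked at V.
Path 2: K → L → N ← A → V → C
  L is a chain here and L is conditioned on, so the path is blocked at L.
Path 3: K → L → P ← X ← A → V → C
  L is a chain here and L is conditioned on, so the path is blocked at L.
Path 4: K → V → C
  V is a chain here and V is conditioned on, so the path is blocked at V.
Path 5: K → P ← L → N ← A → V → C
  P is a collider here and neither P nor any of its descendants is conditioned on, so the collider stays closed — the path is blocked at P.
Path 6: K → P ← X ← A → V → C
  P is a collider here and neither P nor any of its descendants is conditioned on, so the collider stays closed — the path is blocked at P.
Every path is blocked, so K and C are d-separated given {L, N, V, X}.

Yes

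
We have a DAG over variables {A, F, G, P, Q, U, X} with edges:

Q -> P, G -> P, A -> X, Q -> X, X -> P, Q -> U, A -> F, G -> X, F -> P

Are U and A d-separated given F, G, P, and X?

No

We examine all 6 paths between U and A:
Path 1: U ← Q → X → P ← F ← A
  X is a chain here and X is conditioned on, so the path is blocked at X.
Path 2: U ← Q → X ← G → P ← F ← A
  G is a fork here and G is conditioned on, so the path is blocked at G.
Path 3: U ← Q → X ← A
  Q is a fork and Q is not conditioned on; X is a collider and X is conditioned on, which opens it — no node blocks this path, so it is active.
Path 4: U ← Q → P ← X ← A
  X is a chain here and X is conditioned on, so the path is blocked at X.
Path 5: U ← Q → P ← F ← A
  F is a chain here and F is conditioned on, so the path is blocked at F.
Path 6: U ← Q → P ← G → X ← A
  G is a fork here and G is conditioned on, so the path is blocked at G.
At least one path is unblocked, so d-separation fails.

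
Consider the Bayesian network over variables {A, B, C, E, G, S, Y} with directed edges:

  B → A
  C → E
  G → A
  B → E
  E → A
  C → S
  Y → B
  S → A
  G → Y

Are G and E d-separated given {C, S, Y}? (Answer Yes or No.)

6 paths connect G and E; each must be blocked for d-separation to hold:
Path 1: G → Y → B → E
  Y is a chain here and Y is conditioned on, so the path is blocked at Y.
Path 2: G → Y → B → A ← S ← C → E
  Y is a chain here and Y is conditioned on, so the path is blocked at Y.
Path 3: G → Y → B → A ← E
  Y is a chain here and Y is conditioned on, so the path is blocked at Y.
Path 4: G → A ← S ← C → E
  A is a collider here and neither A nor any of its descendants is conditioned on, so the collider stays closed — the path is blocked at A.
Path 5: G → A ← E
  A is a collider here and neither A nor any of its descendants is conditioned on, so the collider stays closed — the path is blocked at A.
Path 6: G → A ← B → E
  A is a collider here and neither A nor any of its descendants is conditioned on, so the collider stays closed — the path is blocked at A.
All paths are blocked; G ⊥ E | {C, S, Y} holds.

Yes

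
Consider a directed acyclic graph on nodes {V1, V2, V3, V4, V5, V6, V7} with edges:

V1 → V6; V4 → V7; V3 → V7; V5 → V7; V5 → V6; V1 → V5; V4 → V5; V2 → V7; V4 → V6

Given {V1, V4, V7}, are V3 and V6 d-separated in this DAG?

No

6 paths connect V3 and V6; each must be blocked for d-separation to hold:
  1. V3 → V7 ← V4 → V6 — V7:collider[open]; V4:fork[blocks] ⇒ blocked
  2. V3 → V7 ← V4 → V5 → V6 — V7:collider[open]; V4:fork[blocks]; V5:chain[open] ⇒ blocked
  3. V3 → V7 ← V4 → V5 ← V1 → V6 — V7:collider[open]; V4:fork[blocks]; V5:collider[open]; V1:fork[blocks] ⇒ blocked
  4. V3 → V7 ← V5 ← V4 → V6 — V7:collider[open]; V5:chain[open]; V4:fork[blocks] ⇒ blocked
  5. V3 → V7 ← V5 → V6 — V7:collider[open]; V5:fork[open] ⇒ active
  6. V3 → V7 ← V5 ← V1 → V6 — V7:collider[open]; V5:chain[open]; V1:fork[blocks] ⇒ blocked
At least one path is unblocked, so d-separation fails.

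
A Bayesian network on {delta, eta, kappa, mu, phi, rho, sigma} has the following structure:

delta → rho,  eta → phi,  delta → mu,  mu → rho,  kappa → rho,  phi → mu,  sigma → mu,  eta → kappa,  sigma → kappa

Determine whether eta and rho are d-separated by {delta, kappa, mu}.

6 paths connect eta and rho; each must be blocked for d-separation to hold:
Path 1: eta → phi → mu → rho
  mu is a chain here and mu is conditioned on, so the path is blocked at mu.
Path 2: eta → phi → mu ← delta → rho
  delta is a fork here and delta is conditioned on, so the path is blocked at delta.
Path 3: eta → phi → mu ← sigma → kappa → rho
  kappa is a chain here and kappa is conditioned on, so the path is blocked at kappa.
Path 4: eta → kappa → rho
  kappa is a chain here and kappa is conditioned on, so the path is blocked at kappa.
Path 5: eta → kappa ← sigma → mu → rho
  mu is a chain here and mu is conditioned on, so the path is blocked at mu.
Path 6: eta → kappa ← sigma → mu ← delta → rho
  delta is a fork here and delta is conditioned on, so the path is blocked at delta.
Since every path is blocked, d-separation holds.

Yes — eta and rho are d-separated given {delta, kappa, mu}.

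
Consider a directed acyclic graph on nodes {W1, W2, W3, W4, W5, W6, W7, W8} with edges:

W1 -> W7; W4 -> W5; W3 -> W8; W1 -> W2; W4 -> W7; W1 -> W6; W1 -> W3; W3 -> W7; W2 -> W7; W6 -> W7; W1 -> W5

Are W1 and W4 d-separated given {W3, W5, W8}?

No

There are 5 undirected paths between W1 and W4; checking each against the conditioning set {W3, W5, W8}:
Path 1: W1 → W2 → W7 ← W4
  W7 is a collider here and neither W7 nor any of its descendants is conditioned on, so the collider stays closed — the path is blocked at W7.
Path 2: W1 → W5 ← W4
  W5 is a collider and W5 is conditioned on, which opens it — no node blocks this path, so it is active.
Path 3: W1 → W3 → W7 ← W4
  W3 is a chain here and W3 is conditioned on, so the path is blocked at W3.
Path 4: W1 → W6 → W7 ← W4
  W7 is a collider here and neither W7 nor any of its descendants is conditioned on, so the collider stays closed — the path is blocked at W7.
Path 5: W1 → W7 ← W4
  W7 is a collider here and neither W7 nor any of its descendants is conditioned on, so the collider stays closed — the path is blocked at W7.
Since the path W1 → W5 ← W4 is active, W1 and W4 are not d-separated given {W3, W5, W8}.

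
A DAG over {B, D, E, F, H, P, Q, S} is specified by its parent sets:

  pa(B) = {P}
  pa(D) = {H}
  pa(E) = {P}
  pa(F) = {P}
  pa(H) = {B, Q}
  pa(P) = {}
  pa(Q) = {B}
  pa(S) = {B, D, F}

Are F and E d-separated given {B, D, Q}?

No

There are 4 undirected paths between F and E; checking each against the conditioning set {B, D, Q}:
Path 1: F → S ← B ← P → E
  S is a collider here and neither S nor any of its descendants is conditioned on, so the collider stays closed — the path is blocked at S.
Path 2: F → S ← D ← H ← B ← P → E
  S is a collider here and neither S nor any of its descendants is conditioned on, so the collider stays closed — the path is blocked at S.
Path 3: F → S ← D ← H ← Q ← B ← P → E
  S is a collider here and neither S nor any of its descendants is conditioned on, so the collider stays closed — the path is blocked at S.
Path 4: F ← P → E
  P is a fork and P is not conditioned on — no node blocks this path, so it is active.
Since the path F ← P → E is active, F and E are not d-separated given {B, D, Q}.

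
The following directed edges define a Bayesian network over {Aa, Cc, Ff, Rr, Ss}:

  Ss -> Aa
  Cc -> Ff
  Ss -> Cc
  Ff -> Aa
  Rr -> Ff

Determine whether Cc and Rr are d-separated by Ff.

2 paths connect Cc and Rr; each must be blocked for d-separation to hold:
Path 1: Cc → Ff ← Rr
  Ff is a collider and Ff is conditioned on, which opens it — no node blocks this path, so it is active.
Path 2: Cc ← Ss → Aa ← Ff ← Rr
  Aa is a collider here and neither Aa nor any of its descendants is conditioned on, so the collider stays closed — the path is blocked at Aa.
Since the path Cc → Ff ← Rr is active, Cc and Rr are not d-separated given {Ff}.

No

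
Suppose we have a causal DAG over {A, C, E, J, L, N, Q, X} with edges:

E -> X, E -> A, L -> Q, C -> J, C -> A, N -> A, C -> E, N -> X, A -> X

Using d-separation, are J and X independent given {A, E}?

No — J and X are not d-separated given {A, E}.

There are 6 undirected paths between J and X; checking each against the conditioning set {A, E}:
  1. J ← C → E → X — C:fork[open]; E:chain[blocks] ⇒ blocked
  2. J ← C → E → A ← N → X — C:fork[open]; E:chain[blocks]; A:collider[open]; N:fork[open] ⇒ blocked
  3. J ← C → E → A → X — C:fork[open]; E:chain[blocks]; A:chain[blocks] ⇒ blocked
  4. J ← C → A ← N → X — C:fork[open]; A:collider[open]; N:fork[open] ⇒ active
  5. J ← C → A ← E → X — C:fork[open]; A:collider[open]; E:fork[blocks] ⇒ blocked
  6. J ← C → A → X — C:fork[open]; A:chain[blocks] ⇒ blocked
At least one path is unblocked, so d-separation fails.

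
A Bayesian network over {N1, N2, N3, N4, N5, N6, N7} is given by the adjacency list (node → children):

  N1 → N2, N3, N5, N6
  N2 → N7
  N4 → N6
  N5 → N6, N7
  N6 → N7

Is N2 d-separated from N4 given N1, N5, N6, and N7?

Enumerating the 6 paths from N2 to N4 and testing each for blocking by {N1, N5, N6, N7}:
Path 1: N2 ← N1 → N6 ← N4
  N1 is a fork here and N1 is conditioned on, so the path is blocked at N1.
Path 2: N2 ← N1 → N5 → N6 ← N4
  N1 is a fork here and N1 is conditioned on, so the path is blocked at N1.
Path 3: N2 ← N1 → N5 → N7 ← N6 ← N4
  N1 is a fork here and N1 is conditioned on, so the path is blocked at N1.
Path 4: N2 → N7 ← N6 ← N4
  N6 is a chain here and N6 is conditioned on, so the path is blocked at N6.
Path 5: N2 → N7 ← N5 ← N1 → N6 ← N4
  N5 is a chain here and N5 is conditioned on, so the path is blocked at N5.
Path 6: N2 → N7 ← N5 → N6 ← N4
  N5 is a fork here and N5 is conditioned on, so the path is blocked at N5.
Since every path is blocked, d-separation holds.

Yes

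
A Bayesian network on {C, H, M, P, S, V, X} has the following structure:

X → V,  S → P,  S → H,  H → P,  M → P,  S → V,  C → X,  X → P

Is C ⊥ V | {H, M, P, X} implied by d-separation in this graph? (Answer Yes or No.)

We examine all 3 paths between C and V:
Path 1: C → X → V
  X is a chain here and X is conditioned on, so the path is blocked at X.
Path 2: C → X → P ← H ← S → V
  X is a chain here and X is conditioned on, so the path is blocked at X.
Path 3: C → X → P ← S → V
  X is a chain here and X is conditioned on, so the path is blocked at X.
Since every path is blocked, d-separation holds.

Yes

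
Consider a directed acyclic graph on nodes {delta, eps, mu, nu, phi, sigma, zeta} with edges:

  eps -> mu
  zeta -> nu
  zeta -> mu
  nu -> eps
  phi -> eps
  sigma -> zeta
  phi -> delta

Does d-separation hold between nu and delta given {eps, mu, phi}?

Yes

2 paths connect nu and delta; each must be blocked for d-separation to hold:
Path 1: nu → eps ← phi → delta
  phi is a fork here and phi is conditioned on, so the path is blocked at phi.
Path 2: nu ← zeta → mu ← eps ← phi → delta
  eps is a chain here and eps is conditioned on, so the path is blocked at eps.
Since every path is blocked, d-separation holds.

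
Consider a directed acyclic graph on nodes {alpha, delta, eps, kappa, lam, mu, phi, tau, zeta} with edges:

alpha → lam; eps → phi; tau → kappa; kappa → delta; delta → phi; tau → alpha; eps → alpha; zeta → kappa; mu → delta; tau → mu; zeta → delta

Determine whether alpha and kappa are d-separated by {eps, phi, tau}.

Yes

6 paths connect alpha and kappa; each must be blocked for d-separation to hold:
Path 1: alpha ← eps → phi ← delta ← zeta → kappa
  eps is a fork here and eps is conditioned on, so the path is blocked at eps.
Path 2: alpha ← eps → phi ← delta ← mu ← tau → kappa
  eps is a fork here and eps is conditioned on, so the path is blocked at eps.
Path 3: alpha ← eps → phi ← delta ← kappa
  eps is a fork here and eps is conditioned on, so the path is blocked at eps.
Path 4: alpha ← tau → mu → delta ← zeta → kappa
  tau is a fork here and tau is conditioned on, so the path is blocked at tau.
Path 5: alpha ← tau → mu → delta ← kappa
  tau is a fork here and tau is conditioned on, so the path is blocked at tau.
Path 6: alpha ← tau → kappa
  tau is a fork here and tau is conditioned on, so the path is blocked at tau.
All paths are blocked; alpha ⊥ kappa | {eps, phi, tau} holds.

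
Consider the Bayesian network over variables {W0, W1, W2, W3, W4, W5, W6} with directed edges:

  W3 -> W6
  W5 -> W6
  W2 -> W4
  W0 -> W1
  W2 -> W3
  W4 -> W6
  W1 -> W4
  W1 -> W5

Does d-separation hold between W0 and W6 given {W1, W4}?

We examine all 3 paths between W0 and W6:
Path 1: W0 → W1 → W4 → W6
  W1 is a chain here and W1 is conditioned on, so the path is blocked at W1.
Path 2: W0 → W1 → W4 ← W2 → W3 → W6
  W1 is a chain here and W1 is conditioned on, so the path is blocked at W1.
Path 3: W0 → W1 → W5 → W6
  W1 is a chain here and W1 is conditioned on, so the path is blocked at W1.
Since every path is blocked, d-separation holds.

Yes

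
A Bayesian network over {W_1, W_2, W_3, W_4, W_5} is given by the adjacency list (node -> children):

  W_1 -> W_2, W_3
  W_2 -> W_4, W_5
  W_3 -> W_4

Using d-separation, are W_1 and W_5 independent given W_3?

No — W_1 and W_5 are not d-separated given {W_3}.

Enumerating the 2 paths from W_1 to W_5 and testing each for blocking by {W_3}:
Path 1: W_1 → W_3 → W_4 ← W_2 → W_5
  W_3 is a chain here and W_3 is conditioned on, so the path is blocked at W_3.
Path 2: W_1 → W_2 → W_5
  W_2 is a chain and W_2 is not conditioned on — no node blocks this path, so it is active.
Since the path W_1 → W_2 → W_5 is active, W_1 and W_5 are not d-separated given {W_3}.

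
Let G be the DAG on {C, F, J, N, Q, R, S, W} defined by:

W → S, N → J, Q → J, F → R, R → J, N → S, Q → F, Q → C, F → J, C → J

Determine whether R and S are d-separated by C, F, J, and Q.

No

We examine all 4 paths between R and S:
Path 1: R ← F ← Q → C → J ← N → S
  F is a chain here and F is conditioned on, so the path is blocked at F.
Path 2: R ← F ← Q → J ← N → S
  F is a chain here and F is conditioned on, so the path is blocked at F.
Path 3: R ← F → J ← N → S
  F is a fork here and F is conditioned on, so the path is blocked at F.
Path 4: R → J ← N → S
  J is a collider and J is conditioned on, which opens it; N is a fork and N is not conditioned on — no node blocks this path, so it is active.
Because an active path exists, R and S are not d-separated.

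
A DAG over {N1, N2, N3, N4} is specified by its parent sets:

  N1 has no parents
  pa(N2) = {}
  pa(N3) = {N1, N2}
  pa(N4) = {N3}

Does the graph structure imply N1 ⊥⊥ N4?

No

Only one path connects N1 and N4:
Path 1: N1 → N3 → N4
  N3 is a chain and N3 is not conditioned on — no node blocks this path, so it is active.
Because an active path exists, N1 and N4 are not d-separated.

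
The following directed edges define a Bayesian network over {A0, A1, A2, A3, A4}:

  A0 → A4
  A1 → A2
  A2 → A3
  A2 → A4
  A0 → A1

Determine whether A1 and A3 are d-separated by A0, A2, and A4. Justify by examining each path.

There are 2 undirected paths between A1 and A3; checking each against the conditioning set {A0, A2, A4}:
  1. A1 ← A0 → A4 ← A2 → A3 — A0:fork[blocks]; A4:collider[open]; A2:fork[blocks] ⇒ blocked
  2. A1 → A2 → A3 — A2:chain[blocks] ⇒ blocked
Every path is blocked, so A1 and A3 are d-separated given {A0, A2, A4}.

Yes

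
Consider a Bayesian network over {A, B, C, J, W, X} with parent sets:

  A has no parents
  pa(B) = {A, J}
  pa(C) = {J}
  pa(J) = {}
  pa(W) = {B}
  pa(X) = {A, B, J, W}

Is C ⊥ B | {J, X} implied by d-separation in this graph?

Yes

Enumerating the 4 paths from C to B and testing each for blocking by {J, X}:
  1. C ← J → B — J:fork[blocks] ⇒ blocked
  2. C ← J → X ← W ← B — J:fork[blocks]; X:collider[open]; W:chain[open] ⇒ blocked
  3. C ← J → X ← B — J:fork[blocks]; X:collider[open] ⇒ blocked
  4. C ← J → X ← A → B — J:fork[blocks]; X:collider[open]; A:fork[open] ⇒ blocked
Every path is blocked, so C and B are d-separated given {J, X}.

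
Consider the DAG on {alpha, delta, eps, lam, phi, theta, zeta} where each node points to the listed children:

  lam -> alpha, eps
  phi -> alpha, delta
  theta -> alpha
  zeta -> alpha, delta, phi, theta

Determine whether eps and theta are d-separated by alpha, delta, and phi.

No

Enumerating the 4 paths from eps to theta and testing each for blocking by {alpha, delta, phi}:
  1. eps ← lam → alpha ← phi → delta ← zeta → theta — lam:fork[open]; alpha:collider[open]; phi:fork[blocks]; delta:collider[open]; zeta:fork[open] ⇒ blocked
  2. eps ← lam → alpha ← phi ← zeta → theta — lam:fork[open]; alpha:collider[open]; phi:chain[blocks]; zeta:fork[open] ⇒ blocked
  3. eps ← lam → alpha ← zeta → theta — lam:fork[open]; alpha:collider[open]; zeta:fork[open] ⇒ active
  4. eps ← lam → alpha ← theta — lam:fork[open]; alpha:collider[open] ⇒ active
Because an active path exists, eps and theta are not d-separated.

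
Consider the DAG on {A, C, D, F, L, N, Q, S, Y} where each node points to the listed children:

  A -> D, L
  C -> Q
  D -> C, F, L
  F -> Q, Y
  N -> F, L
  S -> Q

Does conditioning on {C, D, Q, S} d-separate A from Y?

Yes

6 paths connect A and Y; each must be blocked for d-separation to hold:
Path 1: A → L ← N → F → Y
  L is a collider here and neither L nor any of its descendants is conditioned on, so the collider stays closed — the path is blocked at L.
Path 2: A → L ← D → F → Y
  L is a collider here and neither L nor any of its descendants is conditioned on, so the collider stays closed — the path is blocked at L.
Path 3: A → L ← D → C → Q ← F → Y
  L is a collider here and neither L nor any of its descendants is conditioned on, so the collider stays closed — the path is blocked at L.
Path 4: A → D → F → Y
  D is a chain here and D is conditioned on, so the path is blocked at D.
Path 5: A → D → C → Q ← F → Y
  D is a chain here and D is conditioned on, so the path is blocked at D.
Path 6: A → D → L ← N → F → Y
  D is a chain here and D is conditioned on, so the path is blocked at D.
All paths are blocked; A ⊥ Y | {C, D, Q, S} holds.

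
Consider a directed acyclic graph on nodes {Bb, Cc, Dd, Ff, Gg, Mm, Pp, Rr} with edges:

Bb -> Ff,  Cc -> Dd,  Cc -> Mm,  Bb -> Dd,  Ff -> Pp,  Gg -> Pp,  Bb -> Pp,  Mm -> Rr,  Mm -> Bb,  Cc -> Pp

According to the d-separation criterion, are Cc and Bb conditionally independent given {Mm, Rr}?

Enumerating the 4 paths from Cc to Bb and testing each for blocking by {Mm, Rr}:
Path 1: Cc → Pp ← Bb
  Pp is a collider here and neither Pp nor any of its descendants is conditioned on, so the collider stays closed — the path is blocked at Pp.
Path 2: Cc → Pp ← Ff ← Bb
  Pp is a collider here and neither Pp nor any of its descendants is conditioned on, so the collider stays closed — the path is blocked at Pp.
Path 3: Cc → Mm → Bb
  Mm is a chain here and Mm is conditioned on, so the path is blocked at Mm.
Path 4: Cc → Dd ← Bb
  Dd is a collider here and neither Dd nor any of its descendants is conditioned on, so the collider stays closed — the path is blocked at Dd.
All paths are blocked; Cc ⊥ Bb | {Mm, Rr} holds.

Yes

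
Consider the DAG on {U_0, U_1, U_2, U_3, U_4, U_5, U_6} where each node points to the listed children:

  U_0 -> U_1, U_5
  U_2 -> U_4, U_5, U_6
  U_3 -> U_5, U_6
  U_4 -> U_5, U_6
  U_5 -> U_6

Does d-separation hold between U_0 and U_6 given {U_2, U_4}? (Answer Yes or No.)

Enumerating the 6 paths from U_0 to U_6 and testing each for blocking by {U_2, U_4}:
  1. U_0 → U_5 ← U_3 → U_6 — U_5:collider[blocks]; U_3:fork[open] ⇒ blocked
  2. U_0 → U_5 → U_6 — U_5:chain[open] ⇒ active
  3. U_0 → U_5 ← U_4 → U_6 — U_5:collider[blocks]; U_4:fork[blocks] ⇒ blocked
  4. U_0 → U_5 ← U_4 ← U_2 → U_6 — U_5:collider[blocks]; U_4:chain[blocks]; U_2:fork[blocks] ⇒ blocked
  5. U_0 → U_5 ← U_2 → U_6 — U_5:collider[blocks]; U_2:fork[blocks] ⇒ blocked
  6. U_0 → U_5 ← U_2 → U_4 → U_6 — U_5:collider[blocks]; U_2:fork[blocks]; U_4:chain[blocks] ⇒ blocked
Since the path U_0 → U_5 → U_6 is active, U_0 and U_6 are not d-separated given {U_2, U_4}.

No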